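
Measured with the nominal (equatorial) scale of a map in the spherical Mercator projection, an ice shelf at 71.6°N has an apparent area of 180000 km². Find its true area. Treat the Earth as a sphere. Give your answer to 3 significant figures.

The Mercator projection is conformal; its linear scale factor is the same in every direction and equals sec φ = 1/cos φ.
Areal scale = k² = sec²φ = 1/cos²(71.6°) = 1/0.3156² = 10.04.
True area = apparent / (areal scale) = 180000 / 10.04 ≈ 17900 km².

17900 km²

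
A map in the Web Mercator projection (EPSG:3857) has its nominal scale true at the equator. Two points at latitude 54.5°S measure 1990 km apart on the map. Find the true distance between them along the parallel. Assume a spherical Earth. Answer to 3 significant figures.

1160 km

The Mercator projection is conformal; its linear scale factor is the same in every direction and equals sec φ = 1/cos φ.
Along the parallel at 54.5°, map distances are exaggerated by k = sec 54.5° = 1.722.
True distance = 1990 / 1.722 = 1990 × cos 54.5° ≈ 1160 km.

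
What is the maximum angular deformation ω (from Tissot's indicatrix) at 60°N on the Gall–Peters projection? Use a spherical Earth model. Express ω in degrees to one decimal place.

The Gall–Peters projection is cylindrical equal-area with φ₀ = 45°. Cylindrical equal-area (φ₀ = 45°): h = cos φ / cos 45° along meridians, k = cos 45° / cos φ along parallels; h·k = 1.
At 60°: h = 0.7071, k = 1.414; principal scales a = 1.414, b = 0.7071.
sin(ω/2) = (a − b)/(a + b) = 0.7071/2.121 = 0.3333, so ω = 2 arcsin(0.3333) ≈ 38.9°.

38.9°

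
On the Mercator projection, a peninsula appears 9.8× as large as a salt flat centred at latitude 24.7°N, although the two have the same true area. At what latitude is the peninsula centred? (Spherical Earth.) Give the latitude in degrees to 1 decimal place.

73.1°

Mercator areal scale is sec²φ, so apparent-area ratio = sec²φ₁ / sec²φ₂ = cos²φ₂ / cos²φ₁.
cos²φ₂ / cos²φ₁ = 9.8  ⇒  cos φ₁ = cos 24.7° / √9.8 = 0.9085/3.130 = 0.2902.
φ₁ = arccos(0.2902) ≈ 73.1°.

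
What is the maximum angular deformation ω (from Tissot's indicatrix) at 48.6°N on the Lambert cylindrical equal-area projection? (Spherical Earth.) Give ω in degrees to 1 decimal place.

46.1°

The Lambert cylindrical equal-area projection is the cylindrical equal-area projection with its standard parallel at the equator (φ₀ = 0). A cylindrical equal-area projection with standard parallel φ₀ has meridian scale h = cos φ / cos φ₀ and parallel scale k = cos φ₀ / cos φ (so areas are preserved, h·k = 1).
At 48.6°: h = 0.6613, k = 1.512; principal scales a = 1.512, b = 0.6613.
sin(ω/2) = (a − b)/(a + b) = 0.8508/2.173 = 0.3915, so ω = 2 arcsin(0.3915) ≈ 46.1°.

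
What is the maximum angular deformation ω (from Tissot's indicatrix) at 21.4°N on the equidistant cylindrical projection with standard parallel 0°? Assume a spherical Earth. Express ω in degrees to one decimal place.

4.1°

For the equirectangular projection with φ₀ = 0 (plate carrée), h = 1 along meridians and k = sec φ along parallels.
At 21.4°: h = 1.000, k = 1.074; principal scales a = 1.074, b = 1.000.
sin(ω/2) = (a − b)/(a + b) = 0.07405/2.074 = 0.03570, so ω = 2 arcsin(0.03570) ≈ 4.1°.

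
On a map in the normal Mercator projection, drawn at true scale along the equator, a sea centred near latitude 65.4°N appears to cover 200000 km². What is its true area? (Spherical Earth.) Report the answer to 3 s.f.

34700 km²

Mercator is conformal, so the point scale is isotropic: h = k = sec φ = 1/cos φ.
Areal scale = k² = sec²φ = 1/cos²(65.4°) = 1/0.4163² = 5.771.
True area = apparent / (areal scale) = 200000 / 5.771 ≈ 34700 km².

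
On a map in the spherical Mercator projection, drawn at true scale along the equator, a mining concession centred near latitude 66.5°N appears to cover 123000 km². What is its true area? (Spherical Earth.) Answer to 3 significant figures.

19600 km²

The Mercator projection is conformal; its linear scale factor is the same in every direction and equals sec φ = 1/cos φ.
Areal scale = k² = sec²φ = 1/cos²(66.5°) = 1/0.3987² = 6.289.
True area = apparent / (areal scale) = 123000 / 6.289 ≈ 19600 km².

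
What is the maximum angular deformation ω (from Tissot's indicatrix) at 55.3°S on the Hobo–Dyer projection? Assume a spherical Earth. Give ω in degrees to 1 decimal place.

Hobo–Dyer is a cylindrical equal-area projection with standard parallels at ±37.5°. For cylindrical equal-area with standard parallel φ₀, h = cos φ / cos φ₀ and k = cos φ₀ / cos φ, so h·k = 1.
At 55.3°: h = 0.7176, k = 1.394; principal scales a = 1.394, b = 0.7176.
sin(ω/2) = (a − b)/(a + b) = 0.6760/2.111 = 0.3202, so ω = 2 arcsin(0.3202) ≈ 37.4°.

37.4°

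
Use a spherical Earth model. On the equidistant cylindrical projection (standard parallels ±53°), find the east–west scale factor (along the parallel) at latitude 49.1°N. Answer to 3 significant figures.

With standard parallel φ₀ = 53°, the equirectangular projection gives x = Rλ cos φ₀, y = Rφ, so h = 1 and k = cos 53° / cos φ.
k = cos 53° / cos 49.1° = 0.6018/0.6547 = 0.9192.

0.919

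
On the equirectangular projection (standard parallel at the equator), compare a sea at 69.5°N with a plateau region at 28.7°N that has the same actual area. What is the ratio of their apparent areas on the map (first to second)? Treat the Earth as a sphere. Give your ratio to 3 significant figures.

2.50

Plate carrée maps x = Rλ, y = Rφ. The meridian scale is h = 1 and the parallel scale is k = 1/cos φ = sec φ.
Areal scale at 69.5°: h·k = 1.000 × 2.855 = 2.855.
Areal scale at 28.7°: h·k = 1.000 × 1.140 = 1.140.
Ratio = 2.855/1.140 ≈ 2.50.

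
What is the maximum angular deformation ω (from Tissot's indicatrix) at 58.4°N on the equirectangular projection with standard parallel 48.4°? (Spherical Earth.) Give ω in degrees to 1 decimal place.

The equidistant cylindrical projection with φ₀ = 48.4° has h = 1 (meridians true) and k = cos φ₀ / cos φ along parallels.
At 58.4°: h = 1.000, k = 1.267; principal scales a = 1.267, b = 1.000.
sin(ω/2) = (a − b)/(a + b) = 0.2671/2.267 = 0.1178, so ω = 2 arcsin(0.1178) ≈ 13.5°.

13.5°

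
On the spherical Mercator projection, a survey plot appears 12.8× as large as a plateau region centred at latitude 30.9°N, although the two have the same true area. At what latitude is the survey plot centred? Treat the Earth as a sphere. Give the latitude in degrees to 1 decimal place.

On Mercator, (apparent₁)/(apparent₂) = sec²φ₁ / sec²φ₂ when true areas are equal.
cos²φ₂ / cos²φ₁ = 12.8  ⇒  cos φ₁ = cos 30.9° / √12.8 = 0.8581/3.578 = 0.2398.
φ₁ = arccos(0.2398) ≈ 76.1°.

76.1°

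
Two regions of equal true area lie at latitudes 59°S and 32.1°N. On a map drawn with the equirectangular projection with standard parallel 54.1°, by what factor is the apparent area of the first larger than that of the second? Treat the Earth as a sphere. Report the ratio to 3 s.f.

1.64

In the equirectangular projection with standard parallel φ₀ = 54.1° (x = Rλ cos φ₀, y = Rφ), meridians are true-scale (h = 1) and the parallel scale is k = cos φ₀ / cos φ.
Areal scale at 59°: h·k = 1.000 × 1.139 = 1.139.
Areal scale at 32.1°: h·k = 1.000 × 0.6922 = 0.6922.
Ratio = 1.139/0.6922 ≈ 1.64.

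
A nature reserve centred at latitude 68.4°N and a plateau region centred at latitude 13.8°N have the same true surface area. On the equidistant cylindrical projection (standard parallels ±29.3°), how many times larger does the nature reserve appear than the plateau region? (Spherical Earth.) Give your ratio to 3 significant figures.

In the equirectangular projection with standard parallel φ₀ = 29.3° (x = Rλ cos φ₀, y = Rφ), meridians are true-scale (h = 1) and the parallel scale is k = cos φ₀ / cos φ.
Areal scale at 68.4°: h·k = 1.000 × 2.369 = 2.369.
Areal scale at 13.8°: h·k = 1.000 × 0.8980 = 0.8980.
Ratio = 2.369/0.8980 ≈ 2.64.

2.64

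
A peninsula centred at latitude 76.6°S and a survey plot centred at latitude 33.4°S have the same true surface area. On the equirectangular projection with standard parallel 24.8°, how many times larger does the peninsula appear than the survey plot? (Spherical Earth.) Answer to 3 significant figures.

The equidistant cylindrical projection with φ₀ = 24.8° has h = 1 (meridians true) and k = cos φ₀ / cos φ along parallels.
Areal scale at 76.6°: h·k = 1.000 × 3.917 = 3.917.
Areal scale at 33.4°: h·k = 1.000 × 1.087 = 1.087.
Ratio = 3.917/1.087 ≈ 3.60.

3.60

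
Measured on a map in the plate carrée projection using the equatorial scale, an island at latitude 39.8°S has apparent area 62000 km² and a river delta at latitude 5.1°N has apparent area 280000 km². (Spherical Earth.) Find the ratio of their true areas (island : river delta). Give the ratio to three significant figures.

0.171

On the plate carrée, areal scale = h·k = 1 × sec φ, so true area = apparent × cos φ.
True area of island: 62000 × cos(39.8°) = 62000 × 0.7683 = 47630 km².
True area of river delta: 280000 × cos(5.1°) = 280000 × 0.9960 = 278900 km².
Ratio = 47630 / 278900 ≈ 0.171.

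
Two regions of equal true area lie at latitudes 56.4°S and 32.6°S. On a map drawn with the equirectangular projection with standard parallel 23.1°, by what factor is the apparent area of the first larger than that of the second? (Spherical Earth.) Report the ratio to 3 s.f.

With standard parallel φ₀ = 23.1°, the equirectangular projection gives x = Rλ cos φ₀, y = Rφ, so h = 1 and k = cos 23.1° / cos φ.
Areal scale at 56.4°: h·k = 1.000 × 1.662 = 1.662.
Areal scale at 32.6°: h·k = 1.000 × 1.092 = 1.092.
Ratio = 1.662/1.092 ≈ 1.52.

1.52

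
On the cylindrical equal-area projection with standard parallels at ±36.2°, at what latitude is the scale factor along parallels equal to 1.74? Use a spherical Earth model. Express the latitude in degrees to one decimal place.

62.4°

A cylindrical equal-area projection with standard parallel φ₀ has meridian scale h = cos φ / cos φ₀ and parallel scale k = cos φ₀ / cos φ (so areas are preserved, h·k = 1).
k = cos φ₀ / cos φ = 1.74  ⇒  cos φ = cos 36.2° / 1.74 = 0.4638.
φ = arccos(0.4638) ≈ 62.4°.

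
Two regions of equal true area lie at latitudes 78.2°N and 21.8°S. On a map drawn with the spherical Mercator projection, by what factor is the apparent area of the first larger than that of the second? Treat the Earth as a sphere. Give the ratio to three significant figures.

Mercator is conformal with k = sec φ, so areal scale = k² = sec²φ.
At 78.2°: sec²(78.2°) = 1/0.2045² = 23.91.
At 21.8°: sec²(21.8°) = 1/0.9285² = 1.160.
Ratio = 23.91/1.160 = cos²(21.8°)/cos²(78.2°) ≈ 20.6.

20.6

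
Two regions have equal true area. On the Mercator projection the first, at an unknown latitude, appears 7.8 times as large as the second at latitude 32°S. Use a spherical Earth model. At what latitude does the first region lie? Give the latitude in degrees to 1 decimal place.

On Mercator, (apparent₁)/(apparent₂) = sec²φ₁ / sec²φ₂ when true areas are equal.
cos²φ₂ / cos²φ₁ = 7.8  ⇒  cos φ₁ = cos 32° / √7.8 = 0.8480/2.793 = 0.3036.
φ₁ = arccos(0.3036) ≈ 72.3°.

72.3°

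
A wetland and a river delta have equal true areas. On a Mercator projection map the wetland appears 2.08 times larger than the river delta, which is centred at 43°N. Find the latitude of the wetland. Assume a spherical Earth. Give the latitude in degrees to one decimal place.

59.5°

For equal true areas on Mercator, apparent areas scale as sec²φ, so the ratio is cos²φ₂ / cos²φ₁.
cos²φ₂ / cos²φ₁ = 2.08  ⇒  cos φ₁ = cos 43° / √2.08 = 0.7314/1.442 = 0.5071.
φ₁ = arccos(0.5071) ≈ 59.5°.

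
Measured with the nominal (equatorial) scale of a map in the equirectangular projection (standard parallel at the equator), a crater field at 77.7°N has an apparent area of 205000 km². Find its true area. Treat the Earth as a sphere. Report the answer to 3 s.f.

43700 km²

Plate carrée maps x = Rλ, y = Rφ. The meridian scale is h = 1 and the parallel scale is k = 1/cos φ = sec φ.
Areal scale = h·k = 1 × sec φ; at 77.7°, h = 1.000, k = 4.694, so h·k = 4.694.
True area = apparent / (areal scale) = 205000 / 4.694 ≈ 43700 km².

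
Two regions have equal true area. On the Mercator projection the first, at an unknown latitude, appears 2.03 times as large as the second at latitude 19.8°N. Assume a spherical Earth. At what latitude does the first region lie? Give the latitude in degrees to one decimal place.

On Mercator, (apparent₁)/(apparent₂) = sec²φ₁ / sec²φ₂ when true areas are equal.
cos²φ₂ / cos²φ₁ = 2.03  ⇒  cos φ₁ = cos 19.8° / √2.03 = 0.9409/1.425 = 0.6604.
φ₁ = arccos(0.6604) ≈ 48.7°.

48.7°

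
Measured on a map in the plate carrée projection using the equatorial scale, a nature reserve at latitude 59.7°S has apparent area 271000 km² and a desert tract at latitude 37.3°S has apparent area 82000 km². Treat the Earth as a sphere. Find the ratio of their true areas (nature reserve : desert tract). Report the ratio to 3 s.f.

On the plate carrée, areal scale = h·k = 1 × sec φ, so true area = apparent × cos φ.
True area of nature reserve: 271000 × cos(59.7°) = 271000 × 0.5045 = 136700 km².
True area of desert tract: 82000 × cos(37.3°) = 82000 × 0.7955 = 65230 km².
Ratio = 136700 / 65230 ≈ 2.10.

2.10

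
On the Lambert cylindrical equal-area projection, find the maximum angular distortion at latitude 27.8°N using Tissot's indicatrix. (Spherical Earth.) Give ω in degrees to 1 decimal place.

14.0°

The Lambert cylindrical equal-area projection is the cylindrical equal-area projection with its standard parallel at the equator (φ₀ = 0). For cylindrical equal-area with standard parallel φ₀, h = cos φ / cos φ₀ and k = cos φ₀ / cos φ, so h·k = 1.
At 27.8°: h = 0.8846, k = 1.130; principal scales a = 1.130, b = 0.8846.
sin(ω/2) = (a − b)/(a + b) = 0.2459/2.015 = 0.1220, so ω = 2 arcsin(0.1220) ≈ 14.0°.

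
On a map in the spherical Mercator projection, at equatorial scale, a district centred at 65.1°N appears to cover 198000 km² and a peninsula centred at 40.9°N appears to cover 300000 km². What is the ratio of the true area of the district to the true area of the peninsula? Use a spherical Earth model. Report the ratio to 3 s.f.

On Mercator the areal scale is sec²φ, so true area = apparent × cos²φ.
True area of district: 198000 × cos²(65.1°) = 198000 × 0.1773 = 35100 km².
True area of peninsula: 300000 × cos²(40.9°) = 300000 × 0.5713 = 171400 km².
Ratio = 35100 / 171400 ≈ 0.205.

0.205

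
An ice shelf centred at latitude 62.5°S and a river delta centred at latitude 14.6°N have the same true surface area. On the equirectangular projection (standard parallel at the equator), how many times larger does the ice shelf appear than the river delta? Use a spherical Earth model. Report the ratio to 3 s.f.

2.10

Plate carrée maps x = Rλ, y = Rφ. The meridian scale is h = 1 and the parallel scale is k = 1/cos φ = sec φ.
Areal scale at 62.5°: h·k = 1.000 × 2.166 = 2.166.
Areal scale at 14.6°: h·k = 1.000 × 1.033 = 1.033.
Ratio = 2.166/1.033 ≈ 2.10.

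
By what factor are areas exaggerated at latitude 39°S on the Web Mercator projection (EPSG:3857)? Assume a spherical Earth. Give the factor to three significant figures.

The Mercator projection is conformal; its linear scale factor is the same in every direction and equals sec φ = 1/cos φ.
Areal scale = k² = sec²φ = 1/cos²(39°) = 1/0.7771² = 1.656.

1.66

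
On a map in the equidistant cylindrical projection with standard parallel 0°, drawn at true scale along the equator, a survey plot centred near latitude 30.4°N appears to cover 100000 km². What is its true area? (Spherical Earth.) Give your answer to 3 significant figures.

86300 km²

Plate carrée maps x = Rλ, y = Rφ. The meridian scale is h = 1 and the parallel scale is k = 1/cos φ = sec φ.
Areal scale = h·k = 1 × sec φ; at 30.4°, h = 1.000, k = 1.159, so h·k = 1.159.
True area = apparent / (areal scale) = 100000 / 1.159 ≈ 86300 km².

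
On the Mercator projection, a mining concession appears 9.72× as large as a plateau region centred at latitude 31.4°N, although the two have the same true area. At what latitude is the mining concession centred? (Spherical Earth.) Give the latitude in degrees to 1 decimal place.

Mercator areal scale is sec²φ, so apparent-area ratio = sec²φ₁ / sec²φ₂ = cos²φ₂ / cos²φ₁.
cos²φ₂ / cos²φ₁ = 9.72  ⇒  cos φ₁ = cos 31.4° / √9.72 = 0.8536/3.118 = 0.2738.
φ₁ = arccos(0.2738) ≈ 74.1°.

74.1°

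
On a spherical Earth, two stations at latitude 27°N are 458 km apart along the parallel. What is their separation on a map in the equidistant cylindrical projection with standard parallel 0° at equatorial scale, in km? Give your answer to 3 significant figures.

Plate carrée maps x = Rλ, y = Rφ. The meridian scale is h = 1 and the parallel scale is k = 1/cos φ = sec φ.
Along the parallel, k = sec 27° = 1/0.8910 = 1.122.
Map distance = 458 × 1.122 ≈ 514 km.

514 km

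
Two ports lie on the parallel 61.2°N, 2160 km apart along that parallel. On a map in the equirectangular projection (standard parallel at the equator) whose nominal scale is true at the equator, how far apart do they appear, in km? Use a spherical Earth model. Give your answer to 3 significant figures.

4480 km

Plate carrée maps x = Rλ, y = Rφ. The meridian scale is h = 1 and the parallel scale is k = 1/cos φ = sec φ.
Along the parallel, k = sec 61.2° = 1/0.4818 = 2.076.
Map distance = 2160 × 2.076 ≈ 4480 km.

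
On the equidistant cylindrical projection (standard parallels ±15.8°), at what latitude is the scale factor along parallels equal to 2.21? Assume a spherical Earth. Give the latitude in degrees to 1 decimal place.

64.2°

The equidistant cylindrical projection with φ₀ = 15.8° has h = 1 (meridians true) and k = cos φ₀ / cos φ along parallels.
k = cos φ₀ / cos φ = 2.21  ⇒  cos φ = cos 15.8° / 2.21 = 0.4354.
φ = arccos(0.4354) ≈ 64.2°.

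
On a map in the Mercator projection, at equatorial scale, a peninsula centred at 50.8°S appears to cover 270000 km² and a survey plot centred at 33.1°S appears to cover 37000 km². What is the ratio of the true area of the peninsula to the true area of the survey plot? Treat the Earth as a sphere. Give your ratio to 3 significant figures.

4.15

On Mercator the areal scale is sec²φ, so true area = apparent × cos²φ.
True area of peninsula: 270000 × cos²(50.8°) = 270000 × 0.3995 = 107900 km².
True area of survey plot: 37000 × cos²(33.1°) = 37000 × 0.7018 = 25970 km².
Ratio = 107900 / 25970 ≈ 4.15.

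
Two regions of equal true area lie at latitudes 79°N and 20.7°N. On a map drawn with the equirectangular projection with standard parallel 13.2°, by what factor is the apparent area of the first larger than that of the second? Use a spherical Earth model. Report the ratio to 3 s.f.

With standard parallel φ₀ = 13.2°, the equirectangular projection gives x = Rλ cos φ₀, y = Rφ, so h = 1 and k = cos 13.2° / cos φ.
Areal scale at 79°: h·k = 1.000 × 5.102 = 5.102.
Areal scale at 20.7°: h·k = 1.000 × 1.041 = 1.041.
Ratio = 5.102/1.041 ≈ 4.90.

4.90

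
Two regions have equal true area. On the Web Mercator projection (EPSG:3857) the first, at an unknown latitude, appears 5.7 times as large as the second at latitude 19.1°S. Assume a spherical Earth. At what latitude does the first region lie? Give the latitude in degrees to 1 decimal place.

66.7°

For equal true areas on Mercator, apparent areas scale as sec²φ, so the ratio is cos²φ₂ / cos²φ₁.
cos²φ₂ / cos²φ₁ = 5.7  ⇒  cos φ₁ = cos 19.1° / √5.7 = 0.9449/2.387 = 0.3958.
φ₁ = arccos(0.3958) ≈ 66.7°.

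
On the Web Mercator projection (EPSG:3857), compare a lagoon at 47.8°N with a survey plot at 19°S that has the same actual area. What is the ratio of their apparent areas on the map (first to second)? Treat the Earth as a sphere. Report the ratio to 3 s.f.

On Mercator, area is exaggerated by sec²φ = 1/cos²φ.
At 47.8°: sec²(47.8°) = 1/0.6717² = 2.216.
At 19°: sec²(19°) = 1/0.9455² = 1.119.
Ratio = 2.216/1.119 = cos²(19°)/cos²(47.8°) ≈ 1.98.

1.98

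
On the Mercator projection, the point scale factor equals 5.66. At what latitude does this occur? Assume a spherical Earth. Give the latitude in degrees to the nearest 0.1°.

Mercator scale is k = sec φ = 1/cos φ.
1/cos φ = 5.66  ⇒  cos φ = 0.1767  ⇒  φ = arccos(0.1767) ≈ 79.8°.

79.8°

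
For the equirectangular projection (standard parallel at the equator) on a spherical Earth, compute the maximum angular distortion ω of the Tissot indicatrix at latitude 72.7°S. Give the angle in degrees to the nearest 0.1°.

65.6°

In the plate carrée (x = Rλ, y = Rφ), meridians are true-scale (h = 1) and parallels are stretched by k = sec φ.
At 72.7°: h = 1.000, k = 3.363; principal scales a = 3.363, b = 1.000.
sin(ω/2) = (a − b)/(a + b) = 2.363/4.363 = 0.5416, so ω = 2 arcsin(0.5416) ≈ 65.6°.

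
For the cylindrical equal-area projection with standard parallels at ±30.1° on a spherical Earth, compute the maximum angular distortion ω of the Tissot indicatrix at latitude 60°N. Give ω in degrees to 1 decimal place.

59.9°

A cylindrical equal-area projection with standard parallel φ₀ has meridian scale h = cos φ / cos φ₀ and parallel scale k = cos φ₀ / cos φ (so areas are preserved, h·k = 1).
At 60°: h = 0.5779, k = 1.730; principal scales a = 1.730, b = 0.5779.
sin(ω/2) = (a − b)/(a + b) = 1.152/2.308 = 0.4992, so ω = 2 arcsin(0.4992) ≈ 59.9°.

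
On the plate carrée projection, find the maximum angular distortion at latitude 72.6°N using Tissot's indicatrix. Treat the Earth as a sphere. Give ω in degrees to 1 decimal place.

65.3°

Plate carrée maps x = Rλ, y = Rφ. The meridian scale is h = 1 and the parallel scale is k = 1/cos φ = sec φ.
At 72.6°: h = 1.000, k = 3.344; principal scales a = 3.344, b = 1.000.
sin(ω/2) = (a − b)/(a + b) = 2.344/4.344 = 0.5396, so ω = 2 arcsin(0.5396) ≈ 65.3°.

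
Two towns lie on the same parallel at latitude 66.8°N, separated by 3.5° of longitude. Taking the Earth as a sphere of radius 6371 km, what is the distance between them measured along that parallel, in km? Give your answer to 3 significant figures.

153 km

Arc length along a parallel = R cos φ · Δλ (with Δλ in radians).
= 6371 × cos 66.8° × (3.5° × π/180) = 6371 × 0.3939 × 0.06109 ≈ 153 km.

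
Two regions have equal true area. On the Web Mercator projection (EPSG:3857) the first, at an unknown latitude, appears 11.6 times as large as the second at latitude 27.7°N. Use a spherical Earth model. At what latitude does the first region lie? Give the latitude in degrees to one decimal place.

For equal true areas on Mercator, apparent areas scale as sec²φ, so the ratio is cos²φ₂ / cos²φ₁.
cos²φ₂ / cos²φ₁ = 11.6  ⇒  cos φ₁ = cos 27.7° / √11.6 = 0.8854/3.406 = 0.2600.
φ₁ = arccos(0.2600) ≈ 74.9°.

74.9°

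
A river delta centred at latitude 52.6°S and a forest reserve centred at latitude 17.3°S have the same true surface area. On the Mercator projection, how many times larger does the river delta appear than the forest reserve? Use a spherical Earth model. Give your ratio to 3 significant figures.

2.47

Mercator is conformal with k = sec φ, so areal scale = k² = sec²φ.
At 52.6°: sec²(52.6°) = 1/0.6074² = 2.711.
At 17.3°: sec²(17.3°) = 1/0.9548² = 1.097.
Ratio = 2.711/1.097 = cos²(17.3°)/cos²(52.6°) ≈ 2.47.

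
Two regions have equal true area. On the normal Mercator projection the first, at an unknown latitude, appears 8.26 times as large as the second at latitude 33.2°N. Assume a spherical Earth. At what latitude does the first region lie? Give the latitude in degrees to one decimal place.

73.1°

For equal true areas on Mercator, apparent areas scale as sec²φ, so the ratio is cos²φ₂ / cos²φ₁.
cos²φ₂ / cos²φ₁ = 8.26  ⇒  cos φ₁ = cos 33.2° / √8.26 = 0.8368/2.874 = 0.2911.
φ₁ = arccos(0.2911) ≈ 73.1°.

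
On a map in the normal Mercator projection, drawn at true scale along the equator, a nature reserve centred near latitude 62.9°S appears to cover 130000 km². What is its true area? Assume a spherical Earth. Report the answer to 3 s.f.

Mercator is conformal, so the point scale is isotropic: h = k = sec φ = 1/cos φ.
Areal scale = k² = sec²φ = 1/cos²(62.9°) = 1/0.4555² = 4.819.
True area = apparent / (areal scale) = 130000 / 4.819 ≈ 27000 km².

27000 km²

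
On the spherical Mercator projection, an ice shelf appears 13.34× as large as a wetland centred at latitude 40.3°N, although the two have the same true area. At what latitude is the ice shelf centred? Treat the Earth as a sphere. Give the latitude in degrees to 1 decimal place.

77.9°

For equal true areas on Mercator, apparent areas scale as sec²φ, so the ratio is cos²φ₂ / cos²φ₁.
cos²φ₂ / cos²φ₁ = 13.34  ⇒  cos φ₁ = cos 40.3° / √13.34 = 0.7627/3.652 = 0.2088.
φ₁ = arccos(0.2088) ≈ 77.9°.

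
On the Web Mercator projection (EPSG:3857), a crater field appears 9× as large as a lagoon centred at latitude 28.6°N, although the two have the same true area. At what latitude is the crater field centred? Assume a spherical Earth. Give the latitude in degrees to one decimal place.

73.0°

Mercator areal scale is sec²φ, so apparent-area ratio = sec²φ₁ / sec²φ₂ = cos²φ₂ / cos²φ₁.
cos²φ₂ / cos²φ₁ = 9  ⇒  cos φ₁ = cos 28.6° / √9 = 0.8780/3.000 = 0.2927.
φ₁ = arccos(0.2927) ≈ 73.0°.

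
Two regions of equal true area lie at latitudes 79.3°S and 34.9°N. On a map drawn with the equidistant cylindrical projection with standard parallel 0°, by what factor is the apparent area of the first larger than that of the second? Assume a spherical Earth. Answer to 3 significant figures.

4.42

In the plate carrée (x = Rλ, y = Rφ), meridians are true-scale (h = 1) and parallels are stretched by k = sec φ.
Areal scale at 79.3°: h·k = 1.000 × 5.386 = 5.386.
Areal scale at 34.9°: h·k = 1.000 × 1.219 = 1.219.
Ratio = 5.386/1.219 ≈ 4.42.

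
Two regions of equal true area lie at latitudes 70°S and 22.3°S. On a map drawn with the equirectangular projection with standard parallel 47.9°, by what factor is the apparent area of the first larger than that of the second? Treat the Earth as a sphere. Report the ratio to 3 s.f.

2.71

The equidistant cylindrical projection with φ₀ = 47.9° has h = 1 (meridians true) and k = cos φ₀ / cos φ along parallels.
Areal scale at 70°: h·k = 1.000 × 1.960 = 1.960.
Areal scale at 22.3°: h·k = 1.000 × 0.7246 = 0.7246.
Ratio = 1.960/0.7246 ≈ 2.71.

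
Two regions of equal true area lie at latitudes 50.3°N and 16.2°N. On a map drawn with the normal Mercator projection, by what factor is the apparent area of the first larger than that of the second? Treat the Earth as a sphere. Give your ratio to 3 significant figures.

2.26

On Mercator, area is exaggerated by sec²φ = 1/cos²φ.
At 50.3°: sec²(50.3°) = 1/0.6388² = 2.451.
At 16.2°: sec²(16.2°) = 1/0.9603² = 1.084.
Ratio = 2.451/1.084 = cos²(16.2°)/cos²(50.3°) ≈ 2.26.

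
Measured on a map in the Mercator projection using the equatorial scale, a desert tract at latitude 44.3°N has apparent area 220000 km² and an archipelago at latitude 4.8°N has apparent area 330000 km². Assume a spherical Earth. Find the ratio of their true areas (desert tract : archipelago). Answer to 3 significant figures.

On Mercator the areal scale is sec²φ, so true area = apparent × cos²φ.
True area of desert tract: 220000 × cos²(44.3°) = 220000 × 0.5122 = 112700 km².
True area of archipelago: 330000 × cos²(4.8°) = 330000 × 0.9930 = 327700 km².
Ratio = 112700 / 327700 ≈ 0.344.

0.344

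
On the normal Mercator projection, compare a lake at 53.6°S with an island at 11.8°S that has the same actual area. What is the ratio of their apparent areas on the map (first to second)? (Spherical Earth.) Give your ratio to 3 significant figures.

2.72

Mercator is conformal with k = sec φ, so areal scale = k² = sec²φ.
At 53.6°: sec²(53.6°) = 1/0.5934² = 2.840.
At 11.8°: sec²(11.8°) = 1/0.9789² = 1.044.
Ratio = 2.840/1.044 = cos²(11.8°)/cos²(53.6°) ≈ 2.72.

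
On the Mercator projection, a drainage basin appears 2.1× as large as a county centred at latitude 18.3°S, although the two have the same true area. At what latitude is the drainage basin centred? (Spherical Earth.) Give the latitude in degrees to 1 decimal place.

49.1°

For equal true areas on Mercator, apparent areas scale as sec²φ, so the ratio is cos²φ₂ / cos²φ₁.
cos²φ₂ / cos²φ₁ = 2.1  ⇒  cos φ₁ = cos 18.3° / √2.1 = 0.9494/1.449 = 0.6552.
φ₁ = arccos(0.6552) ≈ 49.1°.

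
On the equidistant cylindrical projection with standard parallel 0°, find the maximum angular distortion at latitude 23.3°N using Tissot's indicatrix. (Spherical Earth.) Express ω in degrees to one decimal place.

4.9°

Plate carrée maps x = Rλ, y = Rφ. The meridian scale is h = 1 and the parallel scale is k = 1/cos φ = sec φ.
At 23.3°: h = 1.000, k = 1.089; principal scales a = 1.089, b = 1.000.
sin(ω/2) = (a − b)/(a + b) = 0.08880/2.089 = 0.04251, so ω = 2 arcsin(0.04251) ≈ 4.9°.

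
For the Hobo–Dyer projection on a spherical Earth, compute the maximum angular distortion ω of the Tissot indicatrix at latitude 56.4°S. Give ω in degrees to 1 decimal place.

Hobo–Dyer is a cylindrical equal-area projection with standard parallels at ±37.5°. For cylindrical equal-area with standard parallel φ₀, h = cos φ / cos φ₀ and k = cos φ₀ / cos φ, so h·k = 1.
At 56.4°: h = 0.6975, k = 1.434; principal scales a = 1.434, b = 0.6975.
sin(ω/2) = (a − b)/(a + b) = 0.7361/2.131 = 0.3454, so ω = 2 arcsin(0.3454) ≈ 40.4°.

40.4°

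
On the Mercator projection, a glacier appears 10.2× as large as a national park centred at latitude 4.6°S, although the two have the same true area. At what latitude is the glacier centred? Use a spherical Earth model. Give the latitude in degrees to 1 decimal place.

71.8°

On Mercator, (apparent₁)/(apparent₂) = sec²φ₁ / sec²φ₂ when true areas are equal.
cos²φ₂ / cos²φ₁ = 10.2  ⇒  cos φ₁ = cos 4.6° / √10.2 = 0.9968/3.194 = 0.3121.
φ₁ = arccos(0.3121) ≈ 71.8°.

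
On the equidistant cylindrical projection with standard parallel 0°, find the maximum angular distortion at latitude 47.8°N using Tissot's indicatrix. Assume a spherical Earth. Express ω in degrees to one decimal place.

Plate carrée maps x = Rλ, y = Rφ. The meridian scale is h = 1 and the parallel scale is k = 1/cos φ = sec φ.
At 47.8°: h = 1.000, k = 1.489; principal scales a = 1.489, b = 1.000.
sin(ω/2) = (a − b)/(a + b) = 0.4887/2.489 = 0.1964, so ω = 2 arcsin(0.1964) ≈ 22.6°.

22.6°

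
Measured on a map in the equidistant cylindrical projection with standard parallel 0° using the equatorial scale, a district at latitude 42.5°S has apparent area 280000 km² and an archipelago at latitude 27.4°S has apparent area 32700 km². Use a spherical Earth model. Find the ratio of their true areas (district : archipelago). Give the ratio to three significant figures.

Plate carrée has h = 1 and k = sec φ, giving areal scale sec φ; true area = (apparent area) · cos φ.
True area of district: 280000 × cos(42.5°) = 280000 × 0.7373 = 206400 km².
True area of archipelago: 32700 × cos(27.4°) = 32700 × 0.8878 = 29030 km².
Ratio = 206400 / 29030 ≈ 7.11.

7.11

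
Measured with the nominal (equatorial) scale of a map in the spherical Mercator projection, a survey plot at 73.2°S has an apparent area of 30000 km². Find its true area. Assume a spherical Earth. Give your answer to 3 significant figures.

The Mercator projection is conformal; its linear scale factor is the same in every direction and equals sec φ = 1/cos φ.
Areal scale = k² = sec²φ = 1/cos²(73.2°) = 1/0.2890² = 11.97.
True area = apparent / (areal scale) = 30000 / 11.97 ≈ 2510 km².

2510 km²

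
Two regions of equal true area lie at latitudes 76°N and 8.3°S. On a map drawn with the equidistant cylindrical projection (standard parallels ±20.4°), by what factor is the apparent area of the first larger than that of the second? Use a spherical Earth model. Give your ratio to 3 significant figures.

4.09

The equidistant cylindrical projection with φ₀ = 20.4° has h = 1 (meridians true) and k = cos φ₀ / cos φ along parallels.
Areal scale at 76°: h·k = 1.000 × 3.874 = 3.874.
Areal scale at 8.3°: h·k = 1.000 × 0.9472 = 0.9472.
Ratio = 3.874/0.9472 ≈ 4.09.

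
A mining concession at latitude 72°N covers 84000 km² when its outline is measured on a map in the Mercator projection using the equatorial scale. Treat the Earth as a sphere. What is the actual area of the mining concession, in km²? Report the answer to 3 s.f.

8020 km²

For Mercator, h = k = sec φ (a conformal cylindrical projection has a single point scale, 1/cos φ).
Areal scale = k² = sec²φ = 1/cos²(72°) = 1/0.3090² = 10.47.
True area = apparent / (areal scale) = 84000 / 10.47 ≈ 8020 km².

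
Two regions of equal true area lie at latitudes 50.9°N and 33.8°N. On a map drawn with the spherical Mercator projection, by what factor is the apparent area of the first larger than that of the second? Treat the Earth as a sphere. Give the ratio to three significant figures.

Mercator is conformal with k = sec φ, so areal scale = k² = sec²φ.
At 50.9°: sec²(50.9°) = 1/0.6307² = 2.514.
At 33.8°: sec²(33.8°) = 1/0.8310² = 1.448.
Ratio = 2.514/1.448 = cos²(33.8°)/cos²(50.9°) ≈ 1.74.

1.74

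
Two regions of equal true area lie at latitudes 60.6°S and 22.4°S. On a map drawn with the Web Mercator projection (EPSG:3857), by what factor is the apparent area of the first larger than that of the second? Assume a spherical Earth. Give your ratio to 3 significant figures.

Mercator areal scale is sec²φ.
At 60.6°: sec²(60.6°) = 1/0.4909² = 4.150.
At 22.4°: sec²(22.4°) = 1/0.9245² = 1.170.
Ratio = 4.150/1.170 = cos²(22.4°)/cos²(60.6°) ≈ 3.55.

3.55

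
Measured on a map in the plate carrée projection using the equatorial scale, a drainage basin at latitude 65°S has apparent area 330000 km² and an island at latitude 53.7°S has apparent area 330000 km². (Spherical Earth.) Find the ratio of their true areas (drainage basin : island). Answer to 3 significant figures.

On the plate carrée, areal scale = h·k = 1 × sec φ, so true area = apparent × cos φ.
True area of drainage basin: 330000 × cos(65°) = 330000 × 0.4226 = 139500 km².
True area of island: 330000 × cos(53.7°) = 330000 × 0.5920 = 195400 km².
Ratio = 139500 / 195400 ≈ 0.714.

0.714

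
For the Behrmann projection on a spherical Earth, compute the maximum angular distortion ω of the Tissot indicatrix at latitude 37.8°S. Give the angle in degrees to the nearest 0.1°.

10.5°

Behrmann is a cylindrical equal-area projection with standard parallels at ±30°. Cylindrical equal-area (φ₀ = 30°): h = cos φ / cos 30° along meridians, k = cos 30° / cos φ along parallels; h·k = 1.
At 37.8°: h = 0.9124, k = 1.096; principal scales a = 1.096, b = 0.9124.
sin(ω/2) = (a − b)/(a + b) = 0.1836/2.008 = 0.09143, so ω = 2 arcsin(0.09143) ≈ 10.5°.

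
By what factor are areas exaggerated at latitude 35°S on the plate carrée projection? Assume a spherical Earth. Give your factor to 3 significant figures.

1.22

Plate carrée maps x = Rλ, y = Rφ. The meridian scale is h = 1 and the parallel scale is k = 1/cos φ = sec φ.
Areal scale = h·k = 1 × sec φ; at 35°, h = 1.000, k = 1.221, so h·k = 1.221.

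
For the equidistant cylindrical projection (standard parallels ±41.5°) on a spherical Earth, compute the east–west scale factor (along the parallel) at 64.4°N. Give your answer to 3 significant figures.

In the equirectangular projection with standard parallel φ₀ = 41.5° (x = Rλ cos φ₀, y = Rφ), meridians are true-scale (h = 1) and the parallel scale is k = cos φ₀ / cos φ.
k = cos 41.5° / cos 64.4° = 0.7490/0.4321 = 1.733.

1.73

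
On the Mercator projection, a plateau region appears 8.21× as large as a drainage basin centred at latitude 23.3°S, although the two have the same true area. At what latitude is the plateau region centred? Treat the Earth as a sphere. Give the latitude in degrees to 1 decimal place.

For equal true areas on Mercator, apparent areas scale as sec²φ, so the ratio is cos²φ₂ / cos²φ₁.
cos²φ₂ / cos²φ₁ = 8.21  ⇒  cos φ₁ = cos 23.3° / √8.21 = 0.9184/2.865 = 0.3205.
φ₁ = arccos(0.3205) ≈ 71.3°.

71.3°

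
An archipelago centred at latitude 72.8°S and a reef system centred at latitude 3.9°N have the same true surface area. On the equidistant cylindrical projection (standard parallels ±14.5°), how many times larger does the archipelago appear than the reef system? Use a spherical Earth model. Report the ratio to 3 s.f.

3.37

With standard parallel φ₀ = 14.5°, the equirectangular projection gives x = Rλ cos φ₀, y = Rφ, so h = 1 and k = cos 14.5° / cos φ.
Areal scale at 72.8°: h·k = 1.000 × 3.274 = 3.274.
Areal scale at 3.9°: h·k = 1.000 × 0.9704 = 0.9704.
Ratio = 3.274/0.9704 ≈ 3.37.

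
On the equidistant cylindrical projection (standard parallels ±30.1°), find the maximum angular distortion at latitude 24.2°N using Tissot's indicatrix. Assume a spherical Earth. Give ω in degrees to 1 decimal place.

3.0°

In the equirectangular projection with standard parallel φ₀ = 30.1° (x = Rλ cos φ₀, y = Rφ), meridians are true-scale (h = 1) and the parallel scale is k = cos φ₀ / cos φ.
At 24.2°: h = 1.000, k = 0.9485; principal scales a = 1.000, b = 0.9485.
sin(ω/2) = (a − b)/(a + b) = 0.05149/1.949 = 0.02643, so ω = 2 arcsin(0.02643) ≈ 3.0°.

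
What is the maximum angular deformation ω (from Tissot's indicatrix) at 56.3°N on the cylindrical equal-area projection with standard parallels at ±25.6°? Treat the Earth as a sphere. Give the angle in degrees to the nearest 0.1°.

A cylindrical equal-area projection with standard parallel φ₀ has meridian scale h = cos φ / cos φ₀ and parallel scale k = cos φ₀ / cos φ (so areas are preserved, h·k = 1).
At 56.3°: h = 0.6152, k = 1.625; principal scales a = 1.625, b = 0.6152.
sin(ω/2) = (a − b)/(a + b) = 1.010/2.241 = 0.4508, so ω = 2 arcsin(0.4508) ≈ 53.6°.

53.6°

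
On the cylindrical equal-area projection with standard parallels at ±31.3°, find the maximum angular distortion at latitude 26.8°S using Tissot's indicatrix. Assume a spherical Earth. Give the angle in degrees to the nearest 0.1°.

5.0°

A cylindrical equal-area projection with standard parallel φ₀ has meridian scale h = cos φ / cos φ₀ and parallel scale k = cos φ₀ / cos φ (so areas are preserved, h·k = 1).
At 26.8°: h = 1.045, k = 0.9573; principal scales a = 1.045, b = 0.9573.
sin(ω/2) = (a − b)/(a + b) = 0.08734/2.002 = 0.04363, so ω = 2 arcsin(0.04363) ≈ 5.0°.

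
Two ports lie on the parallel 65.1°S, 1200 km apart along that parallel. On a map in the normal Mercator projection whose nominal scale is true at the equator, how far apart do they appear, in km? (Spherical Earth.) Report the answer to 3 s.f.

The Mercator projection is conformal; its linear scale factor is the same in every direction and equals sec φ = 1/cos φ.
Along the parallel, k = sec 65.1° = 1/0.4210 = 2.375.
Map distance = 1200 × 2.375 ≈ 2850 km.

2850 km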